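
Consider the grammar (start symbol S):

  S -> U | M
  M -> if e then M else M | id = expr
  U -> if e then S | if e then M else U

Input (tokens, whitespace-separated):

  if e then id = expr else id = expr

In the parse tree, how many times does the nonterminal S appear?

[S [M if e then [M id = expr] else [M id = expr]]]

1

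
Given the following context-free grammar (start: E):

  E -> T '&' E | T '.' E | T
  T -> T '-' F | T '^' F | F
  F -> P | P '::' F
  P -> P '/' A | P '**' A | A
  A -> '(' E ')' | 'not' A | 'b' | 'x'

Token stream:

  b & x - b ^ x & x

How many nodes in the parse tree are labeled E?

[E [T [F [P [A b]]]] & [E [T [T [T [F [P [A x]]]] - [F [P [A b]]]] ^ [F [P [A x]]]] & [E [T [F [P [A x]]]]]]]

3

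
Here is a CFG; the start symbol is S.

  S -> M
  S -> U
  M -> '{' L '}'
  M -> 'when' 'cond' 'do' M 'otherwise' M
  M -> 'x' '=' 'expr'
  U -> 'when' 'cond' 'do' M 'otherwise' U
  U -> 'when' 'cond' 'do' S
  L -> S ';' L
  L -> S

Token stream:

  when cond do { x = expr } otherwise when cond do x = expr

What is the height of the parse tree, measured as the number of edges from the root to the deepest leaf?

6

[S [U when cond do [M { [L [S [M x = expr]]] }] otherwise [U when cond do [S [M x = expr]]]]]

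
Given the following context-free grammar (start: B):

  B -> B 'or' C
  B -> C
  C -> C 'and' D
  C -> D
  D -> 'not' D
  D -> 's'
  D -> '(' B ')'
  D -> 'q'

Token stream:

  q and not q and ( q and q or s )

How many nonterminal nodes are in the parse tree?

16

[B [C [C [C [D q]] and [D not [D q]]] and [D ( [B [B [C [C [D q]] and [D q]]] or [C [D s]]] )]]]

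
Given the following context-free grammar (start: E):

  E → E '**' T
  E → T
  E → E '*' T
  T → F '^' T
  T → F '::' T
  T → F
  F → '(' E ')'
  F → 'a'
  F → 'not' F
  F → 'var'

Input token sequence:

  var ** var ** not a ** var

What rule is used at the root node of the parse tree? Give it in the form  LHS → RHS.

E → E '**' T

[E [E [E [E [T [F var]]] ** [T [F var]]] ** [T [F not [F a]]]] ** [T [F var]]]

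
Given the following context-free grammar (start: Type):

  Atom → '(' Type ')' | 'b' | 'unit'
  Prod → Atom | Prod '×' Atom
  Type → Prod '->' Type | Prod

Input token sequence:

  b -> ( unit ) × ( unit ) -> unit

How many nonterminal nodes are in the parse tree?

17

[Type [Prod [Atom b]] -> [Type [Prod [Prod [Atom ( [Type [Prod [Atom unit]]] )]] × [Atom ( [Type [Prod [Atom unit]]] )]] -> [Type [Prod [Atom unit]]]]]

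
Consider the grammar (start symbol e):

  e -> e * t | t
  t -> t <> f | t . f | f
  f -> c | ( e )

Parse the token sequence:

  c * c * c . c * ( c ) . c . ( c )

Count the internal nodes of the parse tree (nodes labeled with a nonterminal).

[e [e [e [e [t [f c]]] * [t [f c]]] * [t [t [f c]] . [f c]]] * [t [t [t [f ( [e [t [f c]]] )]] . [f c]] . [f ( [e [t [f c]]] )]]]

24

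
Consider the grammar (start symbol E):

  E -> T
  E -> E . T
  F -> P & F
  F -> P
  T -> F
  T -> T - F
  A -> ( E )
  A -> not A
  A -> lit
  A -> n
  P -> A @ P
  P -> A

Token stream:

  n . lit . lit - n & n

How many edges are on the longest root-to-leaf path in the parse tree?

[E [E [E [T [F [P [A n]]]]] . [T [F [P [A lit]]]]] . [T [T [F [P [A lit]]]] - [F [P [A n]] & [F [P [A n]]]]]]

7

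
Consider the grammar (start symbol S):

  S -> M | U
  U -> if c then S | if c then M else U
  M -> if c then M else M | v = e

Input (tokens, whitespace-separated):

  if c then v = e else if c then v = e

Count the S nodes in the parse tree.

[S [U if c then [M v = e] else [U if c then [S [M v = e]]]]]

2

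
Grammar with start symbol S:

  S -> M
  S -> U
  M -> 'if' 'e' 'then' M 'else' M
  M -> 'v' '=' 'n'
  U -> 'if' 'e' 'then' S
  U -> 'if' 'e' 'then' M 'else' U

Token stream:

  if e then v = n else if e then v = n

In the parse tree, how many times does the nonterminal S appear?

2

[S [U if e then [M v = n] else [U if e then [S [M v = n]]]]]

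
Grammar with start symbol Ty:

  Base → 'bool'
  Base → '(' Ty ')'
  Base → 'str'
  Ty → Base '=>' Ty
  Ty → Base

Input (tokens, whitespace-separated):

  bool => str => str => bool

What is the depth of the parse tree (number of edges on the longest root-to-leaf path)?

[Ty [Base bool] => [Ty [Base str] => [Ty [Base str] => [Ty [Base bool]]]]]

5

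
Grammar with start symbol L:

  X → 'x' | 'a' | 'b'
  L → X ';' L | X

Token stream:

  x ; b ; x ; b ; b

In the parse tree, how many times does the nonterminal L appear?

5

[L [X x] ; [L [X b] ; [L [X x] ; [L [X b] ; [L [X b]]]]]]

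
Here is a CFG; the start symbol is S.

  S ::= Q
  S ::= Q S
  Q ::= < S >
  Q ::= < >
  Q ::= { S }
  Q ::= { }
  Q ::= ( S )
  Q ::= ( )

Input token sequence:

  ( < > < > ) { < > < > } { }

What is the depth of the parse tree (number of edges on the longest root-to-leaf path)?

[S [Q ( [S [Q < >] [S [Q < >]]] )] [S [Q { [S [Q < >] [S [Q < >]]] }] [S [Q { }]]]]

6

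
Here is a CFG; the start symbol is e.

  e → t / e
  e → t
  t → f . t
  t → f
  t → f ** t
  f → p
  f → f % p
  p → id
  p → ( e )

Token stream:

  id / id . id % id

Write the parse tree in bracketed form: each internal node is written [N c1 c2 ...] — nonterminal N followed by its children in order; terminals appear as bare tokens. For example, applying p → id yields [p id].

e
t / e
f / e
p / e
id / e
id / t
id / f . t
id / p . t
id / id . t
id / id . f
id / id . f % p
id / id . p % p
id / id . id % p
id / id . id % id

[e [t [f [p id]]] / [e [t [f [p id]] . [t [f [f [p id]] % [p id]]]]]]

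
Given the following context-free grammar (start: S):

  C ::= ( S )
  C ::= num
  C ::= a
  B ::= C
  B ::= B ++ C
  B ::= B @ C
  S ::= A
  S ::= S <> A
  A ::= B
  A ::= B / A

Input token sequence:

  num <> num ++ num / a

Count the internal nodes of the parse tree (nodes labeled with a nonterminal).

[S [S [A [B [C num]]]] <> [A [B [B [C num]] ++ [C num]] / [A [B [C a]]]]]

13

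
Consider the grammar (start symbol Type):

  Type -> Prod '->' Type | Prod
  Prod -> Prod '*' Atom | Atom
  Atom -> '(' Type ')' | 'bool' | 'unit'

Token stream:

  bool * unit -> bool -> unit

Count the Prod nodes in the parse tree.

[Type [Prod [Prod [Atom bool]] * [Atom unit]] -> [Type [Prod [Atom bool]] -> [Type [Prod [Atom unit]]]]]

4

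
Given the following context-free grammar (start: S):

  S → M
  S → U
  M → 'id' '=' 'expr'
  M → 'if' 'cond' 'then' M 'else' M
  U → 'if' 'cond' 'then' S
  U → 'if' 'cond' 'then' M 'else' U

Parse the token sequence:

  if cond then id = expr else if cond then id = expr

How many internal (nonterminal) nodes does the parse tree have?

[S [U if cond then [M id = expr] else [U if cond then [S [M id = expr]]]]]

6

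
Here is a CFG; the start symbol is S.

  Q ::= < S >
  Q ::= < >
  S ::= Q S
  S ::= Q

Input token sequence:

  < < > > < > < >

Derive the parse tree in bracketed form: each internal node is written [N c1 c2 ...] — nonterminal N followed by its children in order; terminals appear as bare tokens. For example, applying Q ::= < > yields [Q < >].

S
Q S
< S > S
< Q > S
< < > > S
< < > > Q S
< < > > < > S
< < > > < > Q
< < > > < > < >

[S [Q < [S [Q < >]] >] [S [Q < >] [S [Q < >]]]]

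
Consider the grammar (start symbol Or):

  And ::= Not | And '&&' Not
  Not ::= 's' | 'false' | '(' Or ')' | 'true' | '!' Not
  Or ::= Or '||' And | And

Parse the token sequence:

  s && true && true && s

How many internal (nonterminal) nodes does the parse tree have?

[Or [And [And [And [And [Not s]] && [Not true]] && [Not true]] && [Not s]]]

9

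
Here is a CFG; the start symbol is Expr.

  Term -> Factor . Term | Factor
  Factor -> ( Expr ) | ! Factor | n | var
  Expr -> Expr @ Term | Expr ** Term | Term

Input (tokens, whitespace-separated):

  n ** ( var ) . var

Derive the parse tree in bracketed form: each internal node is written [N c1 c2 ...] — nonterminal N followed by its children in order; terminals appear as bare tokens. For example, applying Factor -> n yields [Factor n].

[Expr [Expr [Term [Factor n]]] ** [Term [Factor ( [Expr [Term [Factor var]]] )] . [Term [Factor var]]]]

Expr
Expr ** Term
Term ** Term
Factor ** Term
n ** Term
n ** Factor . Term
n ** ( Expr ) . Term
n ** ( Term ) . Term
n ** ( Factor ) . Term
n ** ( var ) . Term
n ** ( var ) . Factor
n ** ( var ) . var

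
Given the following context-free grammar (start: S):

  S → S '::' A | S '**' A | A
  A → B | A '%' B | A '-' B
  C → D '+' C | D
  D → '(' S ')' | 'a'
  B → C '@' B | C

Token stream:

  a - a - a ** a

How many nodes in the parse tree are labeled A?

4

[S [S [A [A [A [B [C [D a]]]] - [B [C [D a]]]] - [B [C [D a]]]]] ** [A [B [C [D a]]]]]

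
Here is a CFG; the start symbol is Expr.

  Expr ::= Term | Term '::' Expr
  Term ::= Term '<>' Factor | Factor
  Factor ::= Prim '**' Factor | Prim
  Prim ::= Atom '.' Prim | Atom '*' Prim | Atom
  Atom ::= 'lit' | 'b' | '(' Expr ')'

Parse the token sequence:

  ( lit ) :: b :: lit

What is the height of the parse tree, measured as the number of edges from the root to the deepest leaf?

10

[Expr [Term [Factor [Prim [Atom ( [Expr [Term [Factor [Prim [Atom lit]]]]] )]]]] :: [Expr [Term [Factor [Prim [Atom b]]]] :: [Expr [Term [Factor [Prim [Atom lit]]]]]]]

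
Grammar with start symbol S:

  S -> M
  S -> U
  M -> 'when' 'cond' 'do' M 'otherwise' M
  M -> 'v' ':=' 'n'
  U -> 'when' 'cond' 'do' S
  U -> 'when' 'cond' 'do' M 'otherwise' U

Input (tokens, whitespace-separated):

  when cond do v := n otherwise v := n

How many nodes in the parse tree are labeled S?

[S [M when cond do [M v := n] otherwise [M v := n]]]

1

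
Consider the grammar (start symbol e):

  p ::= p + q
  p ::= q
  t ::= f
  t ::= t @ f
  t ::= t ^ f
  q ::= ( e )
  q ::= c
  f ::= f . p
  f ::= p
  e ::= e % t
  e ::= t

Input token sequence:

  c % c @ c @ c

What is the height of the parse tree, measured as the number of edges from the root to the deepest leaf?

[e [e [t [f [p [q c]]]]] % [t [t [t [f [p [q c]]]] @ [f [p [q c]]]] @ [f [p [q c]]]]]

7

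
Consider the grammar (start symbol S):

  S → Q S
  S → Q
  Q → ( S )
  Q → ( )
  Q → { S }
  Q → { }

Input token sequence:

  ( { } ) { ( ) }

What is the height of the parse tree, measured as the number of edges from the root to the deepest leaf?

[S [Q ( [S [Q { }]] )] [S [Q { [S [Q ( )]] }]]]

5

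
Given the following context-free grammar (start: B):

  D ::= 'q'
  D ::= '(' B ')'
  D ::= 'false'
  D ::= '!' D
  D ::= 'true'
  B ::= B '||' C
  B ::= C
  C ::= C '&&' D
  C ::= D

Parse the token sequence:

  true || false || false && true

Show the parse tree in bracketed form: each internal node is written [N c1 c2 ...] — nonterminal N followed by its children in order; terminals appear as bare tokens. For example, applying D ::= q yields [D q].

[B [B [B [C [D true]]] || [C [D false]]] || [C [C [D false]] && [D true]]]

B
B || C
B || C || C
C || C || C
D || C || C
true || C || C
true || D || C
true || false || C
true || false || C && D
true || false || D && D
true || false || false && D
true || false || false && true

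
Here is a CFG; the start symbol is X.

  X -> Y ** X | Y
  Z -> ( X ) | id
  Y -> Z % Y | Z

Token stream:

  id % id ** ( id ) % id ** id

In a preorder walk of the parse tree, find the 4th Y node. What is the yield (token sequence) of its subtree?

id

[X [Y [Z id] % [Y [Z id]]] ** [X [Y [Z ( [X [Y [Z id]]] )] % [Y [Z id]]] ** [X [Y [Z id]]]]]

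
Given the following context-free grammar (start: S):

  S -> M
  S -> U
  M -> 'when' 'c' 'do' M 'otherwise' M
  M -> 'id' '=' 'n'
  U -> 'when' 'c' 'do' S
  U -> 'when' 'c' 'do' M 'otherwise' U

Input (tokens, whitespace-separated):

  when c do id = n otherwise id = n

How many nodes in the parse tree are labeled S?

[S [M when c do [M id = n] otherwise [M id = n]]]

1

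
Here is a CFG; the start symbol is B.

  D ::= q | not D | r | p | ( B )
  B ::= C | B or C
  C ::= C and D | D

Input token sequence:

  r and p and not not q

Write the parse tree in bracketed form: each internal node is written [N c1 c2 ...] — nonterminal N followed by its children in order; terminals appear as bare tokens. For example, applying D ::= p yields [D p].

B
C
C and D
C and D and D
D and D and D
r and D and D
r and p and D
r and p and not D
r and p and not not D
r and p and not not q

[B [C [C [C [D r]] and [D p]] and [D not [D not [D q]]]]]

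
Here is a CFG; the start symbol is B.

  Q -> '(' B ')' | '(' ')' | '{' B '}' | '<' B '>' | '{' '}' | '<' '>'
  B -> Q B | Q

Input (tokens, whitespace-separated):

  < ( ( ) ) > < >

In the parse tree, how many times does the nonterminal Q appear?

[B [Q < [B [Q ( [B [Q ( )]] )]] >] [B [Q < >]]]

4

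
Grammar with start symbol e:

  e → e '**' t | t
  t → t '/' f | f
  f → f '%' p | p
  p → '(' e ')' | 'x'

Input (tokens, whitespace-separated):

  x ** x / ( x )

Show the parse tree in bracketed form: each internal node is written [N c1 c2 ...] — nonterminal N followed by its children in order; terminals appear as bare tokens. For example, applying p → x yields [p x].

e
e ** t
t ** t
f ** t
p ** t
x ** t
x ** t / f
x ** f / f
x ** p / f
x ** x / f
x ** x / p
x ** x / ( e )
x ** x / ( t )
x ** x / ( f )
x ** x / ( p )
x ** x / ( x )

[e [e [t [f [p x]]]] ** [t [t [f [p x]]] / [f [p ( [e [t [f [p x]]]] )]]]]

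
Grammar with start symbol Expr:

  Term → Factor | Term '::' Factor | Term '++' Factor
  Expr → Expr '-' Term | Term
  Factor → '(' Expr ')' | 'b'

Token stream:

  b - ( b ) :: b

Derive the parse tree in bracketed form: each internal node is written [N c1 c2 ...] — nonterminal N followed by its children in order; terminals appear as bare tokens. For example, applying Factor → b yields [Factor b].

Expr
Expr - Term
Term - Term
Factor - Term
b - Term
b - Term :: Factor
b - Factor :: Factor
b - ( Expr ) :: Factor
b - ( Term ) :: Factor
b - ( Factor ) :: Factor
b - ( b ) :: Factor
b - ( b ) :: b

[Expr [Expr [Term [Factor b]]] - [Term [Term [Factor ( [Expr [Term [Factor b]]] )]] :: [Factor b]]]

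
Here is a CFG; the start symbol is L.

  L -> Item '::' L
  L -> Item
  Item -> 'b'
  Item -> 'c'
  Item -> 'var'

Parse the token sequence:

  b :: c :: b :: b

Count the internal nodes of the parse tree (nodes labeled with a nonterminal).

8

[L [Item b] :: [L [Item c] :: [L [Item b] :: [L [Item b]]]]]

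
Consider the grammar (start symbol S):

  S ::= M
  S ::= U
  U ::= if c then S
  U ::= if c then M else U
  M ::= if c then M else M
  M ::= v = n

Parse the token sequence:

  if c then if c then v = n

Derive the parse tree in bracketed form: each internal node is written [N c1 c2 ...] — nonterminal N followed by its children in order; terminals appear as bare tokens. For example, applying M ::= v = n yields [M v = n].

S
U
if c then S
if c then U
if c then if c then S
if c then if c then M
if c then if c then v = n

[S [U if c then [S [U if c then [S [M v = n]]]]]]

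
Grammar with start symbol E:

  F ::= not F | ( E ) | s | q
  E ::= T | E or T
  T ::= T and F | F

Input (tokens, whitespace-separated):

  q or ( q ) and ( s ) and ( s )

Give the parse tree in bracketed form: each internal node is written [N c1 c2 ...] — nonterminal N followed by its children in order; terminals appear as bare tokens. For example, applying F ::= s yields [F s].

E
E or T
T or T
F or T
q or T
q or T and F
q or T and F and F
q or F and F and F
q or ( E ) and F and F
q or ( T ) and F and F
q or ( F ) and F and F
q or ( q ) and F and F
q or ( q ) and ( E ) and F
q or ( q ) and ( T ) and F
q or ( q ) and ( F ) and F
q or ( q ) and ( s ) and F
q or ( q ) and ( s ) and ( E )
q or ( q ) and ( s ) and ( T )
q or ( q ) and ( s ) and ( F )
q or ( q ) and ( s ) and ( s )

[E [E [T [F q]]] or [T [T [T [F ( [E [T [F q]]] )]] and [F ( [E [T [F s]]] )]] and [F ( [E [T [F s]]] )]]]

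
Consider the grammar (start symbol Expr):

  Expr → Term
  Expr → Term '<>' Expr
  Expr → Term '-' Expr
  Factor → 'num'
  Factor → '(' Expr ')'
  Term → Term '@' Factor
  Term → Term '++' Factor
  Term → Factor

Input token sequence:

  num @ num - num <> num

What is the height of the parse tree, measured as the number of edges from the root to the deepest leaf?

5

[Expr [Term [Term [Factor num]] @ [Factor num]] - [Expr [Term [Factor num]] <> [Expr [Term [Factor num]]]]]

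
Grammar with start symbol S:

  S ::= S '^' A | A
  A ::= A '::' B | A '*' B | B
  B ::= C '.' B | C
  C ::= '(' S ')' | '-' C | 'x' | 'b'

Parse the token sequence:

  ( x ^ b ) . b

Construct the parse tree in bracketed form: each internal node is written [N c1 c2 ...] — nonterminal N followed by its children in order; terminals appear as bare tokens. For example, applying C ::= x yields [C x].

S
A
B
C . B
( S ) . B
( S ^ A ) . B
( A ^ A ) . B
( B ^ A ) . B
( C ^ A ) . B
( x ^ A ) . B
( x ^ B ) . B
( x ^ C ) . B
( x ^ b ) . B
( x ^ b ) . C
( x ^ b ) . b

[S [A [B [C ( [S [S [A [B [C x]]]] ^ [A [B [C b]]]] )] . [B [C b]]]]]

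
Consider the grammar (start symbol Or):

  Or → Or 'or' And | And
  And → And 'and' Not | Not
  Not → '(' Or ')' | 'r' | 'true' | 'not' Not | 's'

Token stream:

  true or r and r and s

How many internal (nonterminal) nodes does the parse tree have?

10

[Or [Or [And [Not true]]] or [And [And [And [Not r]] and [Not r]] and [Not s]]]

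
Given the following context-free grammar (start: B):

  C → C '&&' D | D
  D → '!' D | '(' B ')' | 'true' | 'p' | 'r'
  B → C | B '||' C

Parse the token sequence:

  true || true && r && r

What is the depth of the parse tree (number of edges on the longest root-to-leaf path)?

5

[B [B [C [D true]]] || [C [C [C [D true]] && [D r]] && [D r]]]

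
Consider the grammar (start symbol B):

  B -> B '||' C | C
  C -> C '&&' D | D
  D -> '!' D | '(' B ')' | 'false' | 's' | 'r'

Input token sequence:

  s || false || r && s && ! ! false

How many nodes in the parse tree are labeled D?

[B [B [B [C [D s]]] || [C [D false]]] || [C [C [C [D r]] && [D s]] && [D ! [D ! [D false]]]]]

7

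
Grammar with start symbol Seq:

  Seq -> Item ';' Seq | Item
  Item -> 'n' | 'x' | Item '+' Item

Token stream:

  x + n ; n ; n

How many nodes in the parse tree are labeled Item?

[Seq [Item [Item x] + [Item n]] ; [Seq [Item n] ; [Seq [Item n]]]]

5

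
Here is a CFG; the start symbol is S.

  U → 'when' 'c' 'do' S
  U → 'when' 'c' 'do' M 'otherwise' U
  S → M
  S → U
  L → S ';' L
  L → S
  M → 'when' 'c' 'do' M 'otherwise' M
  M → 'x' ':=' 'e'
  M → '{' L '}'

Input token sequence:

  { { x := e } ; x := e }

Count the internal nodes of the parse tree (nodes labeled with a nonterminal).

11

[S [M { [L [S [M { [L [S [M x := e]]] }]] ; [L [S [M x := e]]]] }]]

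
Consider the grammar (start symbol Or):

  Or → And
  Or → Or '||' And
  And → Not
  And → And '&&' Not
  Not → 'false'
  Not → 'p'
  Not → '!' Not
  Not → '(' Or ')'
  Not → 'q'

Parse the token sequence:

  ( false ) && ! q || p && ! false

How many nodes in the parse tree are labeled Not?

[Or [Or [And [And [Not ( [Or [And [Not false]]] )]] && [Not ! [Not q]]]] || [And [And [Not p]] && [Not ! [Not false]]]]

7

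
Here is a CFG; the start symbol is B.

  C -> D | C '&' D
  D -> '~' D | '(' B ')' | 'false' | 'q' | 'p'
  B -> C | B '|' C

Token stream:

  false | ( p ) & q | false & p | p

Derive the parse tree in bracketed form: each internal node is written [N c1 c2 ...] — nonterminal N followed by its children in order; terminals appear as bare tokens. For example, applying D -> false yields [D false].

[B [B [B [B [C [D false]]] | [C [C [D ( [B [C [D p]]] )]] & [D q]]] | [C [C [D false]] & [D p]]] | [C [D p]]]

B
B | C
B | C | C
B | C | C | C
C | C | C | C
D | C | C | C
false | C | C | C
false | C & D | C | C
false | D & D | C | C
false | ( B ) & D | C | C
false | ( C ) & D | C | C
false | ( D ) & D | C | C
false | ( p ) & D | C | C
false | ( p ) & q | C | C
false | ( p ) & q | C & D | C
false | ( p ) & q | D & D | C
false | ( p ) & q | false & D | C
false | ( p ) & q | false & p | C
false | ( p ) & q | false & p | D
false | ( p ) & q | false & p | p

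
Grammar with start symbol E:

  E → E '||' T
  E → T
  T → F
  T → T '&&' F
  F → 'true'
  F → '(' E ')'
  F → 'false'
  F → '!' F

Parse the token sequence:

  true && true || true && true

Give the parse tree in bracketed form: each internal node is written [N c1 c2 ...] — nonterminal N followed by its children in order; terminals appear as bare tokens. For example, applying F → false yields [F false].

E
E || T
T || T
T && F || T
F && F || T
true && F || T
true && true || T
true && true || T && F
true && true || F && F
true && true || true && F
true && true || true && true

[E [E [T [T [F true]] && [F true]]] || [T [T [F true]] && [F true]]]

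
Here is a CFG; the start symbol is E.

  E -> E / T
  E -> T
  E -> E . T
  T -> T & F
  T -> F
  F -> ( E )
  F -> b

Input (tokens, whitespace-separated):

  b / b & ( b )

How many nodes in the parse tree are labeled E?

[E [E [T [F b]]] / [T [T [F b]] & [F ( [E [T [F b]]] )]]]

3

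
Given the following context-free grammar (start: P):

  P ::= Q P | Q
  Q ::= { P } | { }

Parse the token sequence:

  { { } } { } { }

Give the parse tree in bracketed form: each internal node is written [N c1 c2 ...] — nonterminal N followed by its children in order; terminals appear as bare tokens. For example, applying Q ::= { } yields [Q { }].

[P [Q { [P [Q { }]] }] [P [Q { }] [P [Q { }]]]]

P
Q P
{ P } P
{ Q } P
{ { } } P
{ { } } Q P
{ { } } { } P
{ { } } { } Q
{ { } } { } { }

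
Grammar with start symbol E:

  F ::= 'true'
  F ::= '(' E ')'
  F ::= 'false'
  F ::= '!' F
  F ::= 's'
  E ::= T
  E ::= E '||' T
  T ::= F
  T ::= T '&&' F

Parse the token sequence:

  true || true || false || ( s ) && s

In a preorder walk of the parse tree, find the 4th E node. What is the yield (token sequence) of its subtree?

true

[E [E [E [E [T [F true]]] || [T [F true]]] || [T [F false]]] || [T [T [F ( [E [T [F s]]] )]] && [F s]]]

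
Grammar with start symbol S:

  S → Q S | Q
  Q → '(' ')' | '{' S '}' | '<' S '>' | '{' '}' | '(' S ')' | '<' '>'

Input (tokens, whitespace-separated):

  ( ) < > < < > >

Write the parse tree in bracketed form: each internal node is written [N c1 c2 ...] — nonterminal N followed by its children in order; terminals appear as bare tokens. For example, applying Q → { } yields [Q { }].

S
Q S
( ) S
( ) Q S
( ) < > S
( ) < > Q
( ) < > < S >
( ) < > < Q >
( ) < > < < > >

[S [Q ( )] [S [Q < >] [S [Q < [S [Q < >]] >]]]]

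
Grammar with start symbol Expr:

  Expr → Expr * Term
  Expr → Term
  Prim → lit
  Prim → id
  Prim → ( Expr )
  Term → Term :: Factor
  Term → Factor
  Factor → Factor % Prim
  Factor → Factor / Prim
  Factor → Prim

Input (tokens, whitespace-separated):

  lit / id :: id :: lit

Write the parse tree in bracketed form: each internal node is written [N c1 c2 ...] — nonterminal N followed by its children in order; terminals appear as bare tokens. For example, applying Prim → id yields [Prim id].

Expr
Term
Term :: Factor
Term :: Factor :: Factor
Factor :: Factor :: Factor
Factor / Prim :: Factor :: Factor
Prim / Prim :: Factor :: Factor
lit / Prim :: Factor :: Factor
lit / id :: Factor :: Factor
lit / id :: Prim :: Factor
lit / id :: id :: Factor
lit / id :: id :: Prim
lit / id :: id :: lit

[Expr [Term [Term [Term [Factor [Factor [Prim lit]] / [Prim id]]] :: [Factor [Prim id]]] :: [Factor [Prim lit]]]]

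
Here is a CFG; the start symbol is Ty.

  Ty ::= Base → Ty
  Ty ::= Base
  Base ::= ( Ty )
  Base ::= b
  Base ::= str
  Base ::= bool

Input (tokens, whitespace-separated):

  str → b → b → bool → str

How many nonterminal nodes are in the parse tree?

[Ty [Base str] → [Ty [Base b] → [Ty [Base b] → [Ty [Base bool] → [Ty [Base str]]]]]]

10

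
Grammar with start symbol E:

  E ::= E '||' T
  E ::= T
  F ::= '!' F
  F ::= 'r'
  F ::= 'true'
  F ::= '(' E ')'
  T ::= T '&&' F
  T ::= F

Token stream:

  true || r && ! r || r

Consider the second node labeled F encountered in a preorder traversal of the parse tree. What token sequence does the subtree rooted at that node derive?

r

[E [E [E [T [F true]]] || [T [T [F r]] && [F ! [F r]]]] || [T [F r]]]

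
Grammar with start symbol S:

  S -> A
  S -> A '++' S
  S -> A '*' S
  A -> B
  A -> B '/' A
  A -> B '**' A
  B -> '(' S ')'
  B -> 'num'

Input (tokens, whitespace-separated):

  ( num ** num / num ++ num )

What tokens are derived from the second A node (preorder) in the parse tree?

[S [A [B ( [S [A [B num] ** [A [B num] / [A [B num]]]] ++ [S [A [B num]]]] )]]]

num ** num / num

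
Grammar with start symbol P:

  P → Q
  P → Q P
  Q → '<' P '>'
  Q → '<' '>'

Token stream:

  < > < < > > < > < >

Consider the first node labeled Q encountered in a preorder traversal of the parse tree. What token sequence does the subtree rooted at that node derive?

[P [Q < >] [P [Q < [P [Q < >]] >] [P [Q < >] [P [Q < >]]]]]

< >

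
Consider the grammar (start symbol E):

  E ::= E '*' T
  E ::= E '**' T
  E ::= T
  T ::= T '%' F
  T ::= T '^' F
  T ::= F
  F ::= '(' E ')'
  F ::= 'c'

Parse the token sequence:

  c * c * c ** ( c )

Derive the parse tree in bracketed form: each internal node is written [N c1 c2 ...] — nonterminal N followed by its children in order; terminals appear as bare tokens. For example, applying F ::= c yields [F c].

[E [E [E [E [T [F c]]] * [T [F c]]] * [T [F c]]] ** [T [F ( [E [T [F c]]] )]]]

E
E ** T
E * T ** T
E * T * T ** T
T * T * T ** T
F * T * T ** T
c * T * T ** T
c * F * T ** T
c * c * T ** T
c * c * F ** T
c * c * c ** T
c * c * c ** F
c * c * c ** ( E )
c * c * c ** ( T )
c * c * c ** ( F )
c * c * c ** ( c )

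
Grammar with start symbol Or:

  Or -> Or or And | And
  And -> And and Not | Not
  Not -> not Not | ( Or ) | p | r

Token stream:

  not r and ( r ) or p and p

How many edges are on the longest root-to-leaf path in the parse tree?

7

[Or [Or [And [And [Not not [Not r]]] and [Not ( [Or [And [Not r]]] )]]] or [And [And [Not p]] and [Not p]]]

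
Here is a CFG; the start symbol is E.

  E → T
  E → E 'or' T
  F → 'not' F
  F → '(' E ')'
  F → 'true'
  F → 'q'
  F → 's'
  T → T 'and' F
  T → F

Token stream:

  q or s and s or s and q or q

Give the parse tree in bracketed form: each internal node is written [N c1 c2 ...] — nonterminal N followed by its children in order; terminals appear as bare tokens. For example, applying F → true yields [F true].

E
E or T
E or T or T
E or T or T or T
T or T or T or T
F or T or T or T
q or T or T or T
q or T and F or T or T
q or F and F or T or T
q or s and F or T or T
q or s and s or T or T
q or s and s or T and F or T
q or s and s or F and F or T
q or s and s or s and F or T
q or s and s or s and q or T
q or s and s or s and q or F
q or s and s or s and q or q

[E [E [E [E [T [F q]]] or [T [T [F s]] and [F s]]] or [T [T [F s]] and [F q]]] or [T [F q]]]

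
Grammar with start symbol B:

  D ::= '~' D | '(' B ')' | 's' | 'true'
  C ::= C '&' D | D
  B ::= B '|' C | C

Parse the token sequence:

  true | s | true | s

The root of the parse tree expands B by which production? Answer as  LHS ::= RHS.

[B [B [B [B [C [D true]]] | [C [D s]]] | [C [D true]]] | [C [D s]]]

B ::= B '|' C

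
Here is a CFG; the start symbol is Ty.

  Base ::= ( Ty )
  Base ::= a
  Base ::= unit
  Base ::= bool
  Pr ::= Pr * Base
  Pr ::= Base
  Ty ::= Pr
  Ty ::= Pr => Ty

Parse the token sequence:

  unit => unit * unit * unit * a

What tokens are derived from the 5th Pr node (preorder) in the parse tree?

unit

[Ty [Pr [Base unit]] => [Ty [Pr [Pr [Pr [Pr [Base unit]] * [Base unit]] * [Base unit]] * [Base a]]]]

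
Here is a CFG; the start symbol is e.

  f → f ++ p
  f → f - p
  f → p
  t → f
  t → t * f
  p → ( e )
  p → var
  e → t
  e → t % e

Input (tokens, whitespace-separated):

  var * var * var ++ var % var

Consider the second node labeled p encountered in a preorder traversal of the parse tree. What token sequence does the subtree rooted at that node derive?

var

[e [t [t [t [f [p var]]] * [f [p var]]] * [f [f [p var]] ++ [p var]]] % [e [t [f [p var]]]]]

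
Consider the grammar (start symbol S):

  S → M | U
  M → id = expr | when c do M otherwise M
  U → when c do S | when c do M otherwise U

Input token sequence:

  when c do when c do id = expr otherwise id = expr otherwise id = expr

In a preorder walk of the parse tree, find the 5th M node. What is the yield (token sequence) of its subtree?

[S [M when c do [M when c do [M id = expr] otherwise [M id = expr]] otherwise [M id = expr]]]

id = expr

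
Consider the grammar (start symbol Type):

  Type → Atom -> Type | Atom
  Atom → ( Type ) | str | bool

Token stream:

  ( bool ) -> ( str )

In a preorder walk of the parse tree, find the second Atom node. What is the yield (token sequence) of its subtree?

[Type [Atom ( [Type [Atom bool]] )] -> [Type [Atom ( [Type [Atom str]] )]]]

bool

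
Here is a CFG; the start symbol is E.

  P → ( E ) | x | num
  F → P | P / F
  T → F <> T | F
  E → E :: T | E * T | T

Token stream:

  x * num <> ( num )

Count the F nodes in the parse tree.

4

[E [E [T [F [P x]]]] * [T [F [P num]] <> [T [F [P ( [E [T [F [P num]]]] )]]]]]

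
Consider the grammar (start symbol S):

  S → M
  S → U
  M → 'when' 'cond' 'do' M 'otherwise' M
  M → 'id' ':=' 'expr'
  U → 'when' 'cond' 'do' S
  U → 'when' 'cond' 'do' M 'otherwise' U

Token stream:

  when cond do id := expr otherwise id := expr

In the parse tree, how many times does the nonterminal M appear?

[S [M when cond do [M id := expr] otherwise [M id := expr]]]

3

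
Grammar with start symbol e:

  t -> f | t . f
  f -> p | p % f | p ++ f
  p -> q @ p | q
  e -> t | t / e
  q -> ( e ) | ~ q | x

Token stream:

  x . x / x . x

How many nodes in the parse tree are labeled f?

4

[e [t [t [f [p [q x]]]] . [f [p [q x]]]] / [e [t [t [f [p [q x]]]] . [f [p [q x]]]]]]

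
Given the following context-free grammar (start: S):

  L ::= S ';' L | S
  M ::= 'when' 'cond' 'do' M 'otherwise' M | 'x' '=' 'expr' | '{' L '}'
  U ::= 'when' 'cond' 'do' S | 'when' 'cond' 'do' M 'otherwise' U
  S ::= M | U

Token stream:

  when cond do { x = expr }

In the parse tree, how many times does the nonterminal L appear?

[S [U when cond do [S [M { [L [S [M x = expr]]] }]]]]

1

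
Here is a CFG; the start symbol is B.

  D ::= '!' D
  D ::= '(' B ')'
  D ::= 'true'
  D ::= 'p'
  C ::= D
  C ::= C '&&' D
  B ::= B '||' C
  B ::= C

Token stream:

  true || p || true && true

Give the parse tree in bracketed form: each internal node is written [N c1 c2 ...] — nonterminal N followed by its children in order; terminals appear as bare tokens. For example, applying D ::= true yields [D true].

B
B || C
B || C || C
C || C || C
D || C || C
true || C || C
true || D || C
true || p || C
true || p || C && D
true || p || D && D
true || p || true && D
true || p || true && true

[B [B [B [C [D true]]] || [C [D p]]] || [C [C [D true]] && [D true]]]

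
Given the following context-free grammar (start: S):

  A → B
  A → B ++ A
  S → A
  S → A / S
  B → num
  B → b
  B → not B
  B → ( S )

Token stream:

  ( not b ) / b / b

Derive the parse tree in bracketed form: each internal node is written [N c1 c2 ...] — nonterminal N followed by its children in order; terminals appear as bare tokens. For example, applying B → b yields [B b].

S
A / S
B / S
( S ) / S
( A ) / S
( B ) / S
( not B ) / S
( not b ) / S
( not b ) / A / S
( not b ) / B / S
( not b ) / b / S
( not b ) / b / A
( not b ) / b / B
( not b ) / b / b

[S [A [B ( [S [A [B not [B b]]]] )]] / [S [A [B b]] / [S [A [B b]]]]]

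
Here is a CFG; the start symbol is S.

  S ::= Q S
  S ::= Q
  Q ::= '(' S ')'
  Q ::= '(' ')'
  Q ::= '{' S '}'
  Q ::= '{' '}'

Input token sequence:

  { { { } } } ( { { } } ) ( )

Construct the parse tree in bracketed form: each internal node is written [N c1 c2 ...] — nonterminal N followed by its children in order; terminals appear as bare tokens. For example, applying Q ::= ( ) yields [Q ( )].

[S [Q { [S [Q { [S [Q { }]] }]] }] [S [Q ( [S [Q { [S [Q { }]] }]] )] [S [Q ( )]]]]

S
Q S
{ S } S
{ Q } S
{ { S } } S
{ { Q } } S
{ { { } } } S
{ { { } } } Q S
{ { { } } } ( S ) S
{ { { } } } ( Q ) S
{ { { } } } ( { S } ) S
{ { { } } } ( { Q } ) S
{ { { } } } ( { { } } ) S
{ { { } } } ( { { } } ) Q
{ { { } } } ( { { } } ) ( )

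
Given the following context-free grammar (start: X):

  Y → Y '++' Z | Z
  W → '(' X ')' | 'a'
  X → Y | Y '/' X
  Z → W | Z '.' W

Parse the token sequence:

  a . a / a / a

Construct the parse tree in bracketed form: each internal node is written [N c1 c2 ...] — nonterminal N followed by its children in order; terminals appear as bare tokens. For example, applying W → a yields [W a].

X
Y / X
Z / X
Z . W / X
W . W / X
a . W / X
a . a / X
a . a / Y / X
a . a / Z / X
a . a / W / X
a . a / a / X
a . a / a / Y
a . a / a / Z
a . a / a / W
a . a / a / a

[X [Y [Z [Z [W a]] . [W a]]] / [X [Y [Z [W a]]] / [X [Y [Z [W a]]]]]]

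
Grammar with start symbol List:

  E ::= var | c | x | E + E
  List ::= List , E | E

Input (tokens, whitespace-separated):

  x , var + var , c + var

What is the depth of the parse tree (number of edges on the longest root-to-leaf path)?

[List [List [List [E x]] , [E [E var] + [E var]]] , [E [E c] + [E var]]]

4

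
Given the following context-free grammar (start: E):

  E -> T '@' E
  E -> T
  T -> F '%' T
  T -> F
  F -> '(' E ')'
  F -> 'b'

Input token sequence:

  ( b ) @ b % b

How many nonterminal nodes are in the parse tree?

[E [T [F ( [E [T [F b]]] )]] @ [E [T [F b] % [T [F b]]]]]

11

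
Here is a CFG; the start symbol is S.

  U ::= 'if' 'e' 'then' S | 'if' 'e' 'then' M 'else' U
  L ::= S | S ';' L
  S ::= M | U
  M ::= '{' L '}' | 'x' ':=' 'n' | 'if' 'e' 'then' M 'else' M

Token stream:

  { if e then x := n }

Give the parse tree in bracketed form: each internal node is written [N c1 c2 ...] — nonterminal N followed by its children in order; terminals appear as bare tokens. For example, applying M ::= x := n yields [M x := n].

[S [M { [L [S [U if e then [S [M x := n]]]]] }]]

S
M
{ L }
{ S }
{ U }
{ if e then S }
{ if e then M }
{ if e then x := n }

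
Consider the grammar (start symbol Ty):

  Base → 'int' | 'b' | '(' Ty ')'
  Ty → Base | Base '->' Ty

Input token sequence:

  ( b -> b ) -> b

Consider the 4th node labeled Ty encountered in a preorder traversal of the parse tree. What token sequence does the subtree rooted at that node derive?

b

[Ty [Base ( [Ty [Base b] -> [Ty [Base b]]] )] -> [Ty [Base b]]]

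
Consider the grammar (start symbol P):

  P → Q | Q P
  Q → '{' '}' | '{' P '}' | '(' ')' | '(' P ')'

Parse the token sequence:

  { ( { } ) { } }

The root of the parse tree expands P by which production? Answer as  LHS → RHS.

P → Q

[P [Q { [P [Q ( [P [Q { }]] )] [P [Q { }]]] }]]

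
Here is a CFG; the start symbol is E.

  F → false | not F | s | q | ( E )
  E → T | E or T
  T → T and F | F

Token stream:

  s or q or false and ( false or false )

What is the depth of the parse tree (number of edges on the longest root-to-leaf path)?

[E [E [E [T [F s]]] or [T [F q]]] or [T [T [F false]] and [F ( [E [E [T [F false]]] or [T [F false]]] )]]]

7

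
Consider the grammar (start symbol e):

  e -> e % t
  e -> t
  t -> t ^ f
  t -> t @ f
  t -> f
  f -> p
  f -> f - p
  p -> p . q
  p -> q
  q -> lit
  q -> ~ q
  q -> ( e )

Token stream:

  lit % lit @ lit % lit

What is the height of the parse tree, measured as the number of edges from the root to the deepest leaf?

[e [e [e [t [f [p [q lit]]]]] % [t [t [f [p [q lit]]]] @ [f [p [q lit]]]]] % [t [f [p [q lit]]]]]

7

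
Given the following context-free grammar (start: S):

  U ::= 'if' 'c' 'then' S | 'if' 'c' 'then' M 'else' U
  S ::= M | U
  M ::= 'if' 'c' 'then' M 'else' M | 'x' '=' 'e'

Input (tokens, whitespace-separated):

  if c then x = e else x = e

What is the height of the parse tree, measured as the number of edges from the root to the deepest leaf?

3

[S [M if c then [M x = e] else [M x = e]]]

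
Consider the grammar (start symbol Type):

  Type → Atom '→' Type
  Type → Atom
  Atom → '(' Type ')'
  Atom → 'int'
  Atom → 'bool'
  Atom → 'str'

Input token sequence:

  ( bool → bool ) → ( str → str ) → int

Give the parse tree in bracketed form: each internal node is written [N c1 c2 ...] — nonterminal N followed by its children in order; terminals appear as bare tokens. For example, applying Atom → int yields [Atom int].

[Type [Atom ( [Type [Atom bool] → [Type [Atom bool]]] )] → [Type [Atom ( [Type [Atom str] → [Type [Atom str]]] )] → [Type [Atom int]]]]

Type
Atom → Type
( Type ) → Type
( Atom → Type ) → Type
( bool → Type ) → Type
( bool → Atom ) → Type
( bool → bool ) → Type
( bool → bool ) → Atom → Type
( bool → bool ) → ( Type ) → Type
( bool → bool ) → ( Atom → Type ) → Type
( bool → bool ) → ( str → Type ) → Type
( bool → bool ) → ( str → Atom ) → Type
( bool → bool ) → ( str → str ) → Type
( bool → bool ) → ( str → str ) → Atom
( bool → bool ) → ( str → str ) → int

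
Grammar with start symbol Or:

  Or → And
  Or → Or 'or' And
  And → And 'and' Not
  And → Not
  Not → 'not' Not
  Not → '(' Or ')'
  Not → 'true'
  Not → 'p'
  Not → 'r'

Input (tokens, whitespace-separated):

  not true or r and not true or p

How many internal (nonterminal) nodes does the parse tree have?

13

[Or [Or [Or [And [Not not [Not true]]]] or [And [And [Not r]] and [Not not [Not true]]]] or [And [Not p]]]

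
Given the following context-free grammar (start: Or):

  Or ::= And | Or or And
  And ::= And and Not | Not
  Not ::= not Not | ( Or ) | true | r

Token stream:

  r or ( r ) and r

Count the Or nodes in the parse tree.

3

[Or [Or [And [Not r]]] or [And [And [Not ( [Or [And [Not r]]] )]] and [Not r]]]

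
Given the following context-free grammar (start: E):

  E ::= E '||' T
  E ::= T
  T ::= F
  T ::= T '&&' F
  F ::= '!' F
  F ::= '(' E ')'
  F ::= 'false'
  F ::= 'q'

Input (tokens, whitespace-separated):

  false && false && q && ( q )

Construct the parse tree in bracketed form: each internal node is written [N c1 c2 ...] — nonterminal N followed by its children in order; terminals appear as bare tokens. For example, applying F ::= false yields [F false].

E
T
T && F
T && F && F
T && F && F && F
F && F && F && F
false && F && F && F
false && false && F && F
false && false && q && F
false && false && q && ( E )
false && false && q && ( T )
false && false && q && ( F )
false && false && q && ( q )

[E [T [T [T [T [F false]] && [F false]] && [F q]] && [F ( [E [T [F q]]] )]]]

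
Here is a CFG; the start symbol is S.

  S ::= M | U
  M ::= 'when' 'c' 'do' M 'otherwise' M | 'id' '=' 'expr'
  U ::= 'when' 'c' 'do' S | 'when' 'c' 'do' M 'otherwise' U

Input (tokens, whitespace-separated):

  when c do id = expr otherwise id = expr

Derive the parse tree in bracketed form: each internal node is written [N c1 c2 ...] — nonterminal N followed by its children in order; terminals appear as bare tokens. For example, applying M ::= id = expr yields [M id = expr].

[S [M when c do [M id = expr] otherwise [M id = expr]]]

S
M
when c do M otherwise M
when c do id = expr otherwise M
when c do id = expr otherwise id = expr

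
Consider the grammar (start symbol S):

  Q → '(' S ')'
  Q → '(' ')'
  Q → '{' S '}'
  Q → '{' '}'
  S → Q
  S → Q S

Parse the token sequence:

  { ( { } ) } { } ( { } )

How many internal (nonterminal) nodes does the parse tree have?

12

[S [Q { [S [Q ( [S [Q { }]] )]] }] [S [Q { }] [S [Q ( [S [Q { }]] )]]]]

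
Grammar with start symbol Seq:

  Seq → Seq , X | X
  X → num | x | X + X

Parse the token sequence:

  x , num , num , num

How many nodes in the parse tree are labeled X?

4

[Seq [Seq [Seq [Seq [X x]] , [X num]] , [X num]] , [X num]]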